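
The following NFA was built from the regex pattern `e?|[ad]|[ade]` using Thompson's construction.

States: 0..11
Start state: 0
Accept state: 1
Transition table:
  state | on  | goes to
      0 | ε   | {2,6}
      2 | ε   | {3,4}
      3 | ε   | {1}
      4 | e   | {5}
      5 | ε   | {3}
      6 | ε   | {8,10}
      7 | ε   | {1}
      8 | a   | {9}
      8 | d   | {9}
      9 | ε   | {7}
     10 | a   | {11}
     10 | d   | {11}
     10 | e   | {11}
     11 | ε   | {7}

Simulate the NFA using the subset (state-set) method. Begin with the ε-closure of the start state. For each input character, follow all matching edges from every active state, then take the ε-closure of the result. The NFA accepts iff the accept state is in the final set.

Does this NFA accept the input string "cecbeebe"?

initial (ε-close {0}): {0,1,2,3,4,6,8,10}
'c' @ 1: {}  — no active states
rest 'ecbeebe' ignored (set empty)
end set {} — state 1 not in

Answer: REJECT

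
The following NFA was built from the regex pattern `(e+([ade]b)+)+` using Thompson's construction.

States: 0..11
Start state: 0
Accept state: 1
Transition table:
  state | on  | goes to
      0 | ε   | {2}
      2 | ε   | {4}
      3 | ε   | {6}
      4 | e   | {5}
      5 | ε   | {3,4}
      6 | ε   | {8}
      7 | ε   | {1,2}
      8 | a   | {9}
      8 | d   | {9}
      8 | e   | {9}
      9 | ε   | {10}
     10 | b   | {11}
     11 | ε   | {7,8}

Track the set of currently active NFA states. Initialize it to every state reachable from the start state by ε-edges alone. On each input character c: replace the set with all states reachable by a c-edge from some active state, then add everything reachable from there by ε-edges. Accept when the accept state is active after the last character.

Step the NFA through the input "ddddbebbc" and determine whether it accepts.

Answer: REJECT

Derivation:
initial (ε-close {0}): {0,2,4}
'd' @ 1: {}  — dead — no transitions
rest 'dddbebbc' ignored (set empty)
end set {} — state 1 not in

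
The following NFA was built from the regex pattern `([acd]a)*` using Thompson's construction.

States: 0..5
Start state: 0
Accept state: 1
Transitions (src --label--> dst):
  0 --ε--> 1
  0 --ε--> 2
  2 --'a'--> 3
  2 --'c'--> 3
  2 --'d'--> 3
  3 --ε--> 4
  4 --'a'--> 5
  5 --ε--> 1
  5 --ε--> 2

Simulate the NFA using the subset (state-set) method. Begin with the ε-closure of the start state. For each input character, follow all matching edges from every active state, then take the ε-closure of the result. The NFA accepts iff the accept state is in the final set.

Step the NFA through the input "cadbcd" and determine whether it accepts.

S₀ = ε-closure({0}) = {0,1,2}
'c' @ 1: {3,4}
'a' @ 2: {1,2,5}  [accepting]
'd' @ 3: {3,4}
'b' @ 4: {}  — state set empty
rest 'cd' ignored (set empty)
end set {} — state 1 not in

Answer: REJECT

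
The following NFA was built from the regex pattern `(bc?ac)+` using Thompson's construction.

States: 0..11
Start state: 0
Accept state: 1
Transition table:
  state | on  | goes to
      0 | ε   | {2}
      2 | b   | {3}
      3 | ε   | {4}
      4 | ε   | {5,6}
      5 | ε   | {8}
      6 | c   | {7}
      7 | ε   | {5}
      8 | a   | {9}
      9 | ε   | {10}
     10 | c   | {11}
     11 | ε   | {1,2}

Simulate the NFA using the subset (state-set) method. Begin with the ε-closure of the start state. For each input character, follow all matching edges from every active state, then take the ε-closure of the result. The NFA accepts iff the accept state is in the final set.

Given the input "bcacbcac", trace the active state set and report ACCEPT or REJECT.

S₀ = ε-closure({0}) = {0,2}
'b' @ 1: {3,4,5,6,8}
'c' @ 2: {5,7,8}
'a' @ 3: {9,10}
'c' @ 4: {1,2,11}  [accepting]
'b' @ 5: {3,4,5,6,8}
'c' @ 6: {5,7,8}
'a' @ 7: {9,10}
'c' @ 8: {1,2,11}  [accepting]
final: {1,2,11}; accept 1 in set

Answer: ACCEPT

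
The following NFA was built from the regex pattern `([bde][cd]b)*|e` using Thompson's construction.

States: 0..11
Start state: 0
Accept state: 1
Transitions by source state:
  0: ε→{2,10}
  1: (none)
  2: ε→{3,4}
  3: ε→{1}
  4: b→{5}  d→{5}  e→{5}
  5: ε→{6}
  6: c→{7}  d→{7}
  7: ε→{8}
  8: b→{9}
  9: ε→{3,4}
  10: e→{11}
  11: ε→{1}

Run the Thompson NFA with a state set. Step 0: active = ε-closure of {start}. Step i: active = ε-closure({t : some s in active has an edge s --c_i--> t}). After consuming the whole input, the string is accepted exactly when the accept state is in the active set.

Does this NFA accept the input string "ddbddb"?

start: ε-closure({0}) = {0,1,2,3,4,10}
'd' @ 1: {5,6}
'd' @ 2: {7,8}
'b' @ 3: {1,3,4,9}  ✓accept
'd' @ 4: {5,6}
'd' @ 5: {7,8}
'b' @ 6: {1,3,4,9}  ✓accept
final: {1,3,4,9}; accept 1 in set

Answer: ACCEPT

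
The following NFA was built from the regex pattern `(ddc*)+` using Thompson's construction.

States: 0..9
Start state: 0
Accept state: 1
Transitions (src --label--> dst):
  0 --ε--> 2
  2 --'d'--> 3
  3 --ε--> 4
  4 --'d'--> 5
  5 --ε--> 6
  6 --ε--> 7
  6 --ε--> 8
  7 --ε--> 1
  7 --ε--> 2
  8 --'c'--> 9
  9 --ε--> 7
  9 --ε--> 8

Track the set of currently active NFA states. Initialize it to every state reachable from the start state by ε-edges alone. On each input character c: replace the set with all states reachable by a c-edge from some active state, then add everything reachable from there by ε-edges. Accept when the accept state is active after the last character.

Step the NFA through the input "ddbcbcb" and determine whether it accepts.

Answer: REJECT

Derivation:
initial (ε-close {0}): {0,2}
'd' @ 1: {3,4}
'd' @ 2: {1,2,5,6,7,8}  ✓accept
'b' @ 3: {}  — dead — no transitions
rest 'cbcb' ignored (set empty)
final: {}; accept 1 not in set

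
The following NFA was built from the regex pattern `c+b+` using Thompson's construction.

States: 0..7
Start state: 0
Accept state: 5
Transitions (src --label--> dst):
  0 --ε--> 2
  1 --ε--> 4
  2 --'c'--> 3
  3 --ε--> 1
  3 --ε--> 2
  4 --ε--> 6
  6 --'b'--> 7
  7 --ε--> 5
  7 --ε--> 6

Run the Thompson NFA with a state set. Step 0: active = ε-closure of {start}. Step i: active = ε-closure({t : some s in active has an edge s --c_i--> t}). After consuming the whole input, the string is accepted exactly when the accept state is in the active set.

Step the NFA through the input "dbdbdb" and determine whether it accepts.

start: ε-closure({0}) = {0,2}
'd' @ 1: {}  — no active states
rest 'bdbdb' ignored (set empty)
end set {} — state 5 not in

Answer: REJECT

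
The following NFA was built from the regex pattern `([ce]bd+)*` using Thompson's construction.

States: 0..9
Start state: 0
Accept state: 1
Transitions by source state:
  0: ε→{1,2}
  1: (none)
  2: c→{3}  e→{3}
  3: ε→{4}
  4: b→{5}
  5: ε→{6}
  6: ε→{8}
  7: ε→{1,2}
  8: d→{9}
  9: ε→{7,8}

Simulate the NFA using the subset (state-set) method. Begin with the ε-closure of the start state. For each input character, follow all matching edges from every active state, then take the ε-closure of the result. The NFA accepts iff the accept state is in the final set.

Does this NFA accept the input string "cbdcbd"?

Answer: ACCEPT

Steps:
S₀ = ε-closure({0}) = {0,1,2}
'c' @ 1: {3,4}
'b' @ 2: {5,6,8}
'd' @ 3: {1,2,7,8,9}  [accepting]
'c' @ 4: {3,4}
'b' @ 5: {5,6,8}
'd' @ 6: {1,2,7,8,9}  [accepting]
end set {1,2,7,8,9} — state 1 in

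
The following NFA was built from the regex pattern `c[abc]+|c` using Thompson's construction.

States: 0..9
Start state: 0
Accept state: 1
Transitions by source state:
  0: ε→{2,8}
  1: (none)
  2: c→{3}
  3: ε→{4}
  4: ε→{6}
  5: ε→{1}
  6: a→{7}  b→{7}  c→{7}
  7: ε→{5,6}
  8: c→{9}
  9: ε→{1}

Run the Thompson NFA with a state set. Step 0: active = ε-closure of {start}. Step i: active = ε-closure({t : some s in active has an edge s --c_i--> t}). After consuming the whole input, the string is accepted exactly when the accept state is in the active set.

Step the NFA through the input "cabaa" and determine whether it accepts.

initial (ε-close {0}): {0,2,8}
'c' @ 1: {1,3,4,6,9}  (accept∈set)
'a' @ 2: {1,5,6,7}  (accept∈set)
'b' @ 3: {1,5,6,7}  (accept∈set)
'a' @ 4: {1,5,6,7}  (accept∈set)
'a' @ 5: {1,5,6,7}  (accept∈set)
after full input: {1,5,6,7}  (accept=1 in)

Answer: ACCEPT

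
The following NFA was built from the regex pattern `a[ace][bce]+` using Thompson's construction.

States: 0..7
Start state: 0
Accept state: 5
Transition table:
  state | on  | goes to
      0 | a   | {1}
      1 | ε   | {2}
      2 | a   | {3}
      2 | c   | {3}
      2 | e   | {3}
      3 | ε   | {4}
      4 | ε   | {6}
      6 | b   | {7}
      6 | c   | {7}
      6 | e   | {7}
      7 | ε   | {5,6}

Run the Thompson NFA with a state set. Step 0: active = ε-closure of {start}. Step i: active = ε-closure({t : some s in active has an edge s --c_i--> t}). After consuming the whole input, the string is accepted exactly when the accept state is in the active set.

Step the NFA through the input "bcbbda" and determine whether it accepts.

Answer: REJECT

Derivation:
S₀ = ε-closure({0}) = {0}
'b' @ 1: {}  — dead — no transitions
rest 'cbbda' ignored (set empty)
end set {} — state 5 not in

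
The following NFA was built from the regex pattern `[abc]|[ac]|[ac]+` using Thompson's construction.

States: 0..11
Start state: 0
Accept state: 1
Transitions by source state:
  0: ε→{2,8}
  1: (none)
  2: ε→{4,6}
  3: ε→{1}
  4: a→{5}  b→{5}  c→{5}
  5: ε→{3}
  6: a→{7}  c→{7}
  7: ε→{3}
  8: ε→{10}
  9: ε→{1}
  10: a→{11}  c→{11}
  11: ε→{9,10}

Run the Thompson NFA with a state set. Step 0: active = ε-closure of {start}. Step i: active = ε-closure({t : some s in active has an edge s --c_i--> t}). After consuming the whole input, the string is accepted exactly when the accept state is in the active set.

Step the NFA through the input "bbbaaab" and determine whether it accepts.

start: ε-closure({0}) = {0,2,4,6,8,10}
'b' @ 1: {1,3,5}  ✓accept
'b' @ 2: {}  — dead — no transitions
rest 'baaab' ignored (set empty)
final: {}; accept 1 not in set

Answer: REJECT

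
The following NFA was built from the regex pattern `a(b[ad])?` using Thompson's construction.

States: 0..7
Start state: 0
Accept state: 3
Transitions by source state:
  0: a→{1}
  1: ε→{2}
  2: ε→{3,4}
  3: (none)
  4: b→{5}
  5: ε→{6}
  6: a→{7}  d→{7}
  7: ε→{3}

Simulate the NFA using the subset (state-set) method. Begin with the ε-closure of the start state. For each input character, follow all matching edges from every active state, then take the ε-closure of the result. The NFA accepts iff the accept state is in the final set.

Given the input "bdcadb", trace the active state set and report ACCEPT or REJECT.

Answer: REJECT

Derivation:
S₀ = ε-closure({0}) = {0}
'b' @ 1: {}  — no active states
rest 'dcadb' ignored (set empty)
end set {} — state 3 not in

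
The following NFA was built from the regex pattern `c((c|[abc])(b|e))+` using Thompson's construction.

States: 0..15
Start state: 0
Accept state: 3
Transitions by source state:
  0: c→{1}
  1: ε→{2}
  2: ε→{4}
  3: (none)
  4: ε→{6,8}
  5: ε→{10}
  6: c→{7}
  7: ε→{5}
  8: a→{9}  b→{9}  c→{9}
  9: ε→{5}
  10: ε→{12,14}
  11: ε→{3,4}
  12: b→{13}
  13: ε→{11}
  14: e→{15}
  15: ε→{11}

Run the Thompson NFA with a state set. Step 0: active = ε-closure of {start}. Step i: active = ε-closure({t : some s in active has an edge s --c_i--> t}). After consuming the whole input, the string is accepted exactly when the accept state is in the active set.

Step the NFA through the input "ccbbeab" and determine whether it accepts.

start: ε-closure({0}) = {0}
'c' @ 1: {1,2,4,6,8}
'c' @ 2: {5,7,9,10,12,14}
'b' @ 3: {3,4,6,8,11,13}  ✓accept
'b' @ 4: {5,9,10,12,14}
'e' @ 5: {3,4,6,8,11,15}  ✓accept
'a' @ 6: {5,9,10,12,14}
'b' @ 7: {3,4,6,8,11,13}  ✓accept
final: {3,4,6,8,11,13}; accept 3 in set

Answer: ACCEPT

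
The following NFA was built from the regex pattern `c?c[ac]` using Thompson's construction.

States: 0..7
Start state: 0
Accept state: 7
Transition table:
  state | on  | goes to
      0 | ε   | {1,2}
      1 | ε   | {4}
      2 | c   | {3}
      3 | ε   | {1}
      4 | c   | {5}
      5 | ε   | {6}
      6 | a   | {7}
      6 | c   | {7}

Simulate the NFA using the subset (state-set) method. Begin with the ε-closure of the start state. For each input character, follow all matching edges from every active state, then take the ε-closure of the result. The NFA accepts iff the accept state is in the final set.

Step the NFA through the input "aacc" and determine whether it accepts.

initial (ε-close {0}): {0,1,2,4}
'a' @ 1: {}  — dead — no transitions
rest 'acc' ignored (set empty)
final: {}; accept 7 not in set

Answer: REJECT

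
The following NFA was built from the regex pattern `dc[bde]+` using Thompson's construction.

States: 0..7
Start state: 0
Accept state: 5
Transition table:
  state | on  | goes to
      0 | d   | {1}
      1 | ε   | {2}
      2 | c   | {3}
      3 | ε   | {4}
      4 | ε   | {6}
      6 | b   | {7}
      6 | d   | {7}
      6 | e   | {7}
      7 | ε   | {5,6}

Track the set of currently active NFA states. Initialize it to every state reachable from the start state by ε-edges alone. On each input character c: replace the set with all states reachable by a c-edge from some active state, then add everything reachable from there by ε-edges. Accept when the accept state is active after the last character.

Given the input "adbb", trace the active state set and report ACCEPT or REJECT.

Answer: REJECT

Derivation:
start: ε-closure({0}) = {0}
'a' @ 1: {}  — dead — no transitions
rest 'dbb' ignored (set empty)
end set {} — state 5 not in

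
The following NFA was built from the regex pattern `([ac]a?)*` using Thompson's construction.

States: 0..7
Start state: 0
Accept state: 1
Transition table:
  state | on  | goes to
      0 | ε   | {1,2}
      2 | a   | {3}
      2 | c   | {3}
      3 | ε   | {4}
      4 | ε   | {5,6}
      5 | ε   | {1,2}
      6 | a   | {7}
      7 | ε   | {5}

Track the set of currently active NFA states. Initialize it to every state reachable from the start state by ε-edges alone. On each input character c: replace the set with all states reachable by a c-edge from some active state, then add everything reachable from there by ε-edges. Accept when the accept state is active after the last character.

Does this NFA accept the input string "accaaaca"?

Answer: ACCEPT

Derivation:
initial (ε-close {0}): {0,1,2}
'a' @ 1: {1,2,3,4,5,6}  ✓accept
'c' @ 2: {1,2,3,4,5,6}  ✓accept
'c' @ 3: {1,2,3,4,5,6}  ✓accept
'a' @ 4: {1,2,3,4,5,6,7}  ✓accept
'a' @ 5: {1,2,3,4,5,6,7}  ✓accept
'a' @ 6: {1,2,3,4,5,6,7}  ✓accept
'c' @ 7: {1,2,3,4,5,6}  ✓accept
'a' @ 8: {1,2,3,4,5,6,7}  ✓accept
after full input: {1,2,3,4,5,6,7}  (accept=1 in)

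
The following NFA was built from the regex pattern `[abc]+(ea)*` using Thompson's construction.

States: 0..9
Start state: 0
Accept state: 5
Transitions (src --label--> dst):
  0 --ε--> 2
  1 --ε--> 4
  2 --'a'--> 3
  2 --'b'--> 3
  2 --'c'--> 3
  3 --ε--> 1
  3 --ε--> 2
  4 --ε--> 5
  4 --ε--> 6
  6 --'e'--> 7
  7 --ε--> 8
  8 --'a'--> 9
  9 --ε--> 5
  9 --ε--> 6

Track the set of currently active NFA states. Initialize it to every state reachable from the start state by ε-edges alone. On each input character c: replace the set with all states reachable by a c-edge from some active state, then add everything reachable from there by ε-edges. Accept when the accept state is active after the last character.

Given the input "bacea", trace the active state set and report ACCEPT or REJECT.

initial (ε-close {0}): {0,2}
'b' @ 1: {1,2,3,4,5,6}  ✓accept
'a' @ 2: {1,2,3,4,5,6}  ✓accept
'c' @ 3: {1,2,3,4,5,6}  ✓accept
'e' @ 4: {7,8}
'a' @ 5: {5,6,9}  ✓accept
final: {5,6,9}; accept 5 in set

Answer: ACCEPT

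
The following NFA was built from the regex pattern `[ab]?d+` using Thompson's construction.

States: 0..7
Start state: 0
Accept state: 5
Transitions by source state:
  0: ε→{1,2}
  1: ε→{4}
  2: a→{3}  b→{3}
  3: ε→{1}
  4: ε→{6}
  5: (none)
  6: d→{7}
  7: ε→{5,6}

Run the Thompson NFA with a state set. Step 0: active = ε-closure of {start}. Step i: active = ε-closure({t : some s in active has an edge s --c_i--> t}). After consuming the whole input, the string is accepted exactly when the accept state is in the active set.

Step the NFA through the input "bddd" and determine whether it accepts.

initial (ε-close {0}): {0,1,2,4,6}
'b' @ 1: {1,3,4,6}
'd' @ 2: {5,6,7}  (accept∈set)
'd' @ 3: {5,6,7}  (accept∈set)
'd' @ 4: {5,6,7}  (accept∈set)
after full input: {5,6,7}  (accept=5 in)

Answer: ACCEPT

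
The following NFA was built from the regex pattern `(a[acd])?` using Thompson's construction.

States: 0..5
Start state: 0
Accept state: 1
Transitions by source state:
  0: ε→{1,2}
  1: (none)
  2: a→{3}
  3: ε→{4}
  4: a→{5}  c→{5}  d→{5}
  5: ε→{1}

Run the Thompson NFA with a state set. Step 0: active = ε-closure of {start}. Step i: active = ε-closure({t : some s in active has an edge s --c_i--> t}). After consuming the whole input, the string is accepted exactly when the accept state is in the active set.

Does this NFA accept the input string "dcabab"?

S₀ = ε-closure({0}) = {0,1,2}
'd' @ 1: {}  — state set empty
rest 'cabab' ignored (set empty)
end set {} — state 1 not in

Answer: REJECT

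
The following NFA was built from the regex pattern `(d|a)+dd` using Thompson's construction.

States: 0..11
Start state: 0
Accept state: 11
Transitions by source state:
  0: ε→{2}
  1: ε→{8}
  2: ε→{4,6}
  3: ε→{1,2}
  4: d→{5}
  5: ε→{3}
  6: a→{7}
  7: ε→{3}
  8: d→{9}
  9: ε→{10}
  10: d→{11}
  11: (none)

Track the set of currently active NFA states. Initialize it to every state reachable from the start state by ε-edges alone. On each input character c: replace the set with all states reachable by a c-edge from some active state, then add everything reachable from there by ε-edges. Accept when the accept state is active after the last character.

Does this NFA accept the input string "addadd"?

Answer: ACCEPT

Steps:
start: ε-closure({0}) = {0,2,4,6}
'a' @ 1: {1,2,3,4,6,7,8}
'd' @ 2: {1,2,3,4,5,6,8,9,10}
'd' @ 3: {1,2,3,4,5,6,8,9,10,11}  (accept∈set)
'a' @ 4: {1,2,3,4,6,7,8}
'd' @ 5: {1,2,3,4,5,6,8,9,10}
'd' @ 6: {1,2,3,4,5,6,8,9,10,11}  (accept∈set)
final: {1,2,3,4,5,6,8,9,10,11}; accept 11 in set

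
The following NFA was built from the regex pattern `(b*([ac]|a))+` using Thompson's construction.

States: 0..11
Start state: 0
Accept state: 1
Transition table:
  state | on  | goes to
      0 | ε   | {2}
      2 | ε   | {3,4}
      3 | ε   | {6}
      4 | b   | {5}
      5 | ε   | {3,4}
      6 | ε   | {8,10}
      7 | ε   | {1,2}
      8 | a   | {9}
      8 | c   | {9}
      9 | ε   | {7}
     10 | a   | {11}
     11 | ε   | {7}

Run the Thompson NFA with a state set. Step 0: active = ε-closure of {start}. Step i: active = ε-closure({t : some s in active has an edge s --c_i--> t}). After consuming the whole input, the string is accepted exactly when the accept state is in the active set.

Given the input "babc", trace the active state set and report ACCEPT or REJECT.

Answer: ACCEPT

Steps:
initial (ε-close {0}): {0,2,3,4,6,8,10}
'b' @ 1: {3,4,5,6,8,10}
'a' @ 2: {1,2,3,4,6,7,8,9,10,11}  (accept∈set)
'b' @ 3: {3,4,5,6,8,10}
'c' @ 4: {1,2,3,4,6,7,8,9,10}  (accept∈set)
end set {1,2,3,4,6,7,8,9,10} — state 1 in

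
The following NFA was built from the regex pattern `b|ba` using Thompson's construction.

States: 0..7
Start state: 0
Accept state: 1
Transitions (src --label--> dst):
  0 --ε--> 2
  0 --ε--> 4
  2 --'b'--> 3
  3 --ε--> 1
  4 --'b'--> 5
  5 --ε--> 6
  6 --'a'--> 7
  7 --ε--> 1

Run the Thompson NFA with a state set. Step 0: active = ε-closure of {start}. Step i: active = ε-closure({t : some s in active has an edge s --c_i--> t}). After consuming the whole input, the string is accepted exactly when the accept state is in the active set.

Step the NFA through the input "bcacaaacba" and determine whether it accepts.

initial (ε-close {0}): {0,2,4}
'b' @ 1: {1,3,5,6}  ✓accept
'c' @ 2: {}  — state set empty
rest 'acaaacba' ignored (set empty)
after full input: {}  (accept=1 not in)

Answer: REJECT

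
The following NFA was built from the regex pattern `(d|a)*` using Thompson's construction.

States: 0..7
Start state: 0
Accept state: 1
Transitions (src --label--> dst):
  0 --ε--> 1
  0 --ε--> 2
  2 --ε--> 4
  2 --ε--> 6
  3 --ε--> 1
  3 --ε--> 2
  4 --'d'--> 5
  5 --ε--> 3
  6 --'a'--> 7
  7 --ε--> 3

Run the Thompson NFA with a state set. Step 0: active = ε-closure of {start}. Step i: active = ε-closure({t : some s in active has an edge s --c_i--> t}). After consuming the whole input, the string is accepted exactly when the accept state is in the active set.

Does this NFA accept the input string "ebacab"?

S₀ = ε-closure({0}) = {0,1,2,4,6}
'e' @ 1: {}  — state set empty
rest 'bacab' ignored (set empty)
end set {} — state 1 not in

Answer: REJECT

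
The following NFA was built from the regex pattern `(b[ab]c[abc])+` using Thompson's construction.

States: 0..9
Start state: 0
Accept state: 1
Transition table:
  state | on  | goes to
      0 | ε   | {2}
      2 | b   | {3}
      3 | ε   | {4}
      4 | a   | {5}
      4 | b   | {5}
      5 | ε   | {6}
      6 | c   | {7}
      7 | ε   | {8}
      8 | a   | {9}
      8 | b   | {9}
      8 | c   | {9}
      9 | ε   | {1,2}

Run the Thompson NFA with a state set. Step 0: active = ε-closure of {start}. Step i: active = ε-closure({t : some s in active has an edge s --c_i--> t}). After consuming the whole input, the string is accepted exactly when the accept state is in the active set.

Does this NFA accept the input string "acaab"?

start: ε-closure({0}) = {0,2}
'a' @ 1: {}  — no active states
rest 'caab' ignored (set empty)
end set {} — state 1 not in

Answer: REJECT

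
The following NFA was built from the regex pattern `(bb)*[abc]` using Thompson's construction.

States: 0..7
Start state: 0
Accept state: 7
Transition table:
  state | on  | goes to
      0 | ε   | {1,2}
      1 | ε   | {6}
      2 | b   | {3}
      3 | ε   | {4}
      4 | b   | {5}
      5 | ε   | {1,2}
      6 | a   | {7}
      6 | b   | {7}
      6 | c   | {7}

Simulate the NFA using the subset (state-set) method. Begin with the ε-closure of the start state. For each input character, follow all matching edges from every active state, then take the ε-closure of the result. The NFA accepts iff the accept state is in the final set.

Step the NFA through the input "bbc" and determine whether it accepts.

initial (ε-close {0}): {0,1,2,6}
'b' @ 1: {3,4,7}  [accepting]
'b' @ 2: {1,2,5,6}
'c' @ 3: {7}  [accepting]
after full input: {7}  (accept=7 in)

Answer: ACCEPT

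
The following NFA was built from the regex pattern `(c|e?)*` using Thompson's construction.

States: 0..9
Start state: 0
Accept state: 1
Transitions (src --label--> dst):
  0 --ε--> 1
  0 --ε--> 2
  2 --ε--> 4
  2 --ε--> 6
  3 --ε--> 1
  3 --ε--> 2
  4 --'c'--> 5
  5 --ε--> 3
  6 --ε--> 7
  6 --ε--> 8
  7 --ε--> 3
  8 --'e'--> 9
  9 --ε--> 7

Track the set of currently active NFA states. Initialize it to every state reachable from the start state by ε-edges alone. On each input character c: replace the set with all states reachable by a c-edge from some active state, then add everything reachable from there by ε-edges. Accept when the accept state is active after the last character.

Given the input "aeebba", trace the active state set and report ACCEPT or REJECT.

Answer: REJECT

Steps:
S₀ = ε-closure({0}) = {0,1,2,3,4,6,7,8}
'a' @ 1: {}  — state set empty
rest 'eebba' ignored (set empty)
final: {}; accept 1 not in set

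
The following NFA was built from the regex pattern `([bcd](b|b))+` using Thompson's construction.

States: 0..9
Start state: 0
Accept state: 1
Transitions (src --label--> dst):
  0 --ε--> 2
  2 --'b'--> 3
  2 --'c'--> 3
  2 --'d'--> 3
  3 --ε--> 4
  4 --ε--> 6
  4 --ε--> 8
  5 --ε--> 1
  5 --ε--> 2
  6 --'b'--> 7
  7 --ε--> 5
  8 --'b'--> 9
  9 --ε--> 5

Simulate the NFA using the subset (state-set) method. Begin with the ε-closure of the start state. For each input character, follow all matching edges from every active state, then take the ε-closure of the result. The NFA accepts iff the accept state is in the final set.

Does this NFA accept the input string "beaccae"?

Answer: REJECT

Steps:
S₀ = ε-closure({0}) = {0,2}
'b' @ 1: {3,4,6,8}
'e' @ 2: {}  — no active states
rest 'accae' ignored (set empty)
after full input: {}  (accept=1 not in)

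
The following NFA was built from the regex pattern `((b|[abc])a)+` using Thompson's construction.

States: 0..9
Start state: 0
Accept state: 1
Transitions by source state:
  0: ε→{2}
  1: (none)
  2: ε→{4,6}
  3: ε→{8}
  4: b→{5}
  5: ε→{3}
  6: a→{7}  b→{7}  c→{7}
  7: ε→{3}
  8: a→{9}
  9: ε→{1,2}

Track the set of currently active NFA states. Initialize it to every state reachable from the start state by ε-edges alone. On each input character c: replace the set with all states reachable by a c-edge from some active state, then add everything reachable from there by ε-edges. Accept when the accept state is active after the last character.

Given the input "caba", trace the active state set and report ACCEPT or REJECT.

Answer: ACCEPT

Steps:
initial (ε-close {0}): {0,2,4,6}
'c' @ 1: {3,7,8}
'a' @ 2: {1,2,4,6,9}  [accepting]
'b' @ 3: {3,5,7,8}
'a' @ 4: {1,2,4,6,9}  [accepting]
after full input: {1,2,4,6,9}  (accept=1 in)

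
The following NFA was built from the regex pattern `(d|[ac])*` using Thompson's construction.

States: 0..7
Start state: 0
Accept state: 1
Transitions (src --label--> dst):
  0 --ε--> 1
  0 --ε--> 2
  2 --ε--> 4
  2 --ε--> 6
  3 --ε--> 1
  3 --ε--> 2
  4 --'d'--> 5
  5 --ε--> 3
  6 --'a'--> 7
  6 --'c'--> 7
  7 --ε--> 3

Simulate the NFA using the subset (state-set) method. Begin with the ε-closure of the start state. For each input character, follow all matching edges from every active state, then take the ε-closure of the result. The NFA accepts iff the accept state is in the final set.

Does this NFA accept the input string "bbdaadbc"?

start: ε-closure({0}) = {0,1,2,4,6}
'b' @ 1: {}  — no active states
rest 'bdaadbc' ignored (set empty)
after full input: {}  (accept=1 not in)

Answer: REJECT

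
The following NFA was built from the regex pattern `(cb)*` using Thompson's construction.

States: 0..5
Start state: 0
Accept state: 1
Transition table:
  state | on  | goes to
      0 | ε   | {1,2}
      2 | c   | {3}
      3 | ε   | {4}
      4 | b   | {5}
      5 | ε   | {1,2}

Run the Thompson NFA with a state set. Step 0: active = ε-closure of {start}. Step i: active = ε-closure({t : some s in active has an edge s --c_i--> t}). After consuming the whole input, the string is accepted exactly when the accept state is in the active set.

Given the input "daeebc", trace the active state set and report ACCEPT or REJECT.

initial (ε-close {0}): {0,1,2}
'd' @ 1: {}  — state set empty
rest 'aeebc' ignored (set empty)
final: {}; accept 1 not in set

Answer: REJECT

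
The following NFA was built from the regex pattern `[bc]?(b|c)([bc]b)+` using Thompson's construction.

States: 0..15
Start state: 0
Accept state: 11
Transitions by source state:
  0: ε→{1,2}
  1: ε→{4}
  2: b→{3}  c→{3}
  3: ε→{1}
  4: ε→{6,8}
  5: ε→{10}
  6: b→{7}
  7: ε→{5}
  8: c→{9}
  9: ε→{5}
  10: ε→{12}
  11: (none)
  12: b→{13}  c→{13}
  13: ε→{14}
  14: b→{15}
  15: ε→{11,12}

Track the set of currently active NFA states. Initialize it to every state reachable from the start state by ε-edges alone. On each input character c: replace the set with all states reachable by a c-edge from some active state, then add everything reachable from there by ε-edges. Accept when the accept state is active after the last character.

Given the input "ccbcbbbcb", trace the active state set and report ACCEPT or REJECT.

Answer: ACCEPT

Derivation:
initial (ε-close {0}): {0,1,2,4,6,8}
'c' @ 1: {1,3,4,5,6,8,9,10,12}
'c' @ 2: {5,9,10,12,13,14}
'b' @ 3: {11,12,13,14,15}  ✓accept
'c' @ 4: {13,14}
'b' @ 5: {11,12,15}  ✓accept
'b' @ 6: {13,14}
'b' @ 7: {11,12,15}  ✓accept
'c' @ 8: {13,14}
'b' @ 9: {11,12,15}  ✓accept
final: {11,12,15}; accept 11 in set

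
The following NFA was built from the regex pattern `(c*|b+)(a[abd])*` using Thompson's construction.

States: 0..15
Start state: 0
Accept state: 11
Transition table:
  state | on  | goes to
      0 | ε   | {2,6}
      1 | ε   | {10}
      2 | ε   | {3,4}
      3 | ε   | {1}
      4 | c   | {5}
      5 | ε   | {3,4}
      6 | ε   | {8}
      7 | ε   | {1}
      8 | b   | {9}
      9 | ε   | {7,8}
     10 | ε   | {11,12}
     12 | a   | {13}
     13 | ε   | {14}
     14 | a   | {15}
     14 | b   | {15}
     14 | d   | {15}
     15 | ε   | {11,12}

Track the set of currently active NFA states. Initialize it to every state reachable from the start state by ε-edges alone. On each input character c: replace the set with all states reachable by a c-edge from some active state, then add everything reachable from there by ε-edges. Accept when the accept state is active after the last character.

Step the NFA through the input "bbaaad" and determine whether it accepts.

Answer: ACCEPT

Trace:
S₀ = ε-closure({0}) = {0,1,2,3,4,6,8,10,11,12}
'b' @ 1: {1,7,8,9,10,11,12}  [accepting]
'b' @ 2: {1,7,8,9,10,11,12}  [accepting]
'a' @ 3: {13,14}
'a' @ 4: {11,12,15}  [accepting]
'a' @ 5: {13,14}
'd' @ 6: {11,12,15}  [accepting]
end set {11,12,15} — state 11 in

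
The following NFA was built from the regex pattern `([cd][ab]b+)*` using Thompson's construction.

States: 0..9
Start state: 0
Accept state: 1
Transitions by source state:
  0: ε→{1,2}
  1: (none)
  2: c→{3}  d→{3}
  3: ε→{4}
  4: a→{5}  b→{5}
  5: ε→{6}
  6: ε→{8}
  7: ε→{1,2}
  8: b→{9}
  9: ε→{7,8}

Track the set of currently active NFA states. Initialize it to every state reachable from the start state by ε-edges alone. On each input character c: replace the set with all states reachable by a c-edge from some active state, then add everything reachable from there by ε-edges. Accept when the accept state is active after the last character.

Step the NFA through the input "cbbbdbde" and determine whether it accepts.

Answer: REJECT

Derivation:
start: ε-closure({0}) = {0,1,2}
'c' @ 1: {3,4}
'b' @ 2: {5,6,8}
'b' @ 3: {1,2,7,8,9}  (accept∈set)
'b' @ 4: {1,2,7,8,9}  (accept∈set)
'd' @ 5: {3,4}
'b' @ 6: {5,6,8}
'd' @ 7: {}  — dead — no transitions
rest 'e' ignored (set empty)
final: {}; accept 1 not in set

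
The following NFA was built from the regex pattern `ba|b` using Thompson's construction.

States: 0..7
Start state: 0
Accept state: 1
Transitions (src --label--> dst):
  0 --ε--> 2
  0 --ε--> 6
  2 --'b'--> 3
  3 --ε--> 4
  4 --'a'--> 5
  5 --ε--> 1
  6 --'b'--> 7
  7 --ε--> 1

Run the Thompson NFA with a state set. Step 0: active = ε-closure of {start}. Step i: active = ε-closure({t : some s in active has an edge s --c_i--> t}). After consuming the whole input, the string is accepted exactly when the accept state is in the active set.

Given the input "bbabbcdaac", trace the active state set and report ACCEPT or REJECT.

S₀ = ε-closure({0}) = {0,2,6}
'b' @ 1: {1,3,4,7}  ✓accept
'b' @ 2: {}  — state set empty
rest 'abbcdaac' ignored (set empty)
after full input: {}  (accept=1 not in)

Answer: REJECT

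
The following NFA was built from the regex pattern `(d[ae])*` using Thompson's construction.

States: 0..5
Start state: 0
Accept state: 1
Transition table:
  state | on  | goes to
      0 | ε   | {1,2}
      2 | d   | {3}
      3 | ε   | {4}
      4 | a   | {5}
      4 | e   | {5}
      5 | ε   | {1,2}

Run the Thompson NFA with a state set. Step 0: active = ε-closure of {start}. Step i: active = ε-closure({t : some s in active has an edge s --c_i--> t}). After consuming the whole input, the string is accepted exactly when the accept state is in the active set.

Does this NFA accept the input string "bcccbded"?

Answer: REJECT

Derivation:
S₀ = ε-closure({0}) = {0,1,2}
'b' @ 1: {}  — state set empty
rest 'cccbded' ignored (set empty)
end set {} — state 1 not in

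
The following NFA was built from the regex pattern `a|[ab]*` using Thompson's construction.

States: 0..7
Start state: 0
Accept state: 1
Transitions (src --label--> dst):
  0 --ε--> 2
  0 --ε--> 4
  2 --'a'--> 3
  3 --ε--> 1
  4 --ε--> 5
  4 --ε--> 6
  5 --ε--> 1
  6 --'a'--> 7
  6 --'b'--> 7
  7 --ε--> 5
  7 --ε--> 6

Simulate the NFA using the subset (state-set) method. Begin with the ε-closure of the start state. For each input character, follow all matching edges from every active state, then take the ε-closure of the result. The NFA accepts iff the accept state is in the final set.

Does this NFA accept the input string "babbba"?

Answer: ACCEPT

Steps:
start: ε-closure({0}) = {0,1,2,4,5,6}
'b' @ 1: {1,5,6,7}  ✓accept
'a' @ 2: {1,5,6,7}  ✓accept
'b' @ 3: {1,5,6,7}  ✓accept
'b' @ 4: {1,5,6,7}  ✓accept
'b' @ 5: {1,5,6,7}  ✓accept
'a' @ 6: {1,5,6,7}  ✓accept
after full input: {1,5,6,7}  (accept=1 in)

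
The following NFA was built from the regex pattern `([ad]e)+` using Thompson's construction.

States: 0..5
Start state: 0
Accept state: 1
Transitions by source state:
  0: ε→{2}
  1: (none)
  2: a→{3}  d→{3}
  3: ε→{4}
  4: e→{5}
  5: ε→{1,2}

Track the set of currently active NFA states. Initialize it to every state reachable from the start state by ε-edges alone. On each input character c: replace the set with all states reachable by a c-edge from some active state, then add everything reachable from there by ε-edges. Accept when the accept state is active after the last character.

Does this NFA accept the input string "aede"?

Answer: ACCEPT

Trace:
start: ε-closure({0}) = {0,2}
'a' @ 1: {3,4}
'e' @ 2: {1,2,5}  ✓accept
'd' @ 3: {3,4}
'e' @ 4: {1,2,5}  ✓accept
after full input: {1,2,5}  (accept=1 in)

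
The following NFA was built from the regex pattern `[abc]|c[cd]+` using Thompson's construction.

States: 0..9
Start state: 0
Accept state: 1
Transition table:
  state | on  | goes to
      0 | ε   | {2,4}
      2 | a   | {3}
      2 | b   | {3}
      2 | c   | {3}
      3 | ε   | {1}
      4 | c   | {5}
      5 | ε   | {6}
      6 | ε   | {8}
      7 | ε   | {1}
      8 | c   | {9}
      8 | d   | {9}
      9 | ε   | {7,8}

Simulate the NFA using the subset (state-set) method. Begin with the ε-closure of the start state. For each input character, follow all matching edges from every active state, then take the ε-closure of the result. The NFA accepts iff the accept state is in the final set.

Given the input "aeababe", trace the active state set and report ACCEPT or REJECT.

Answer: REJECT

Steps:
S₀ = ε-closure({0}) = {0,2,4}
'a' @ 1: {1,3}  ✓accept
'e' @ 2: {}  — dead — no transitions
rest 'ababe' ignored (set empty)
end set {} — state 1 not in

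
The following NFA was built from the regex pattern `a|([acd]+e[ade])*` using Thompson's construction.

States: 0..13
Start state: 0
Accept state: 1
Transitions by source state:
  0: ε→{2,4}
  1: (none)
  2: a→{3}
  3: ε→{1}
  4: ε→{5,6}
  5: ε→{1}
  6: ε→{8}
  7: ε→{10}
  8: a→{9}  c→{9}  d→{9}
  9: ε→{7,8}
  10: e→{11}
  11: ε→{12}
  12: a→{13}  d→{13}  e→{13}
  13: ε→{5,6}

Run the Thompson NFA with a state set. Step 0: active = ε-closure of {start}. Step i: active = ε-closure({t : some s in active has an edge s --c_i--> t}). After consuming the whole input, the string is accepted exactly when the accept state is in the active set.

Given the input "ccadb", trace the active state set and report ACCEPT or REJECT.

Answer: REJECT

Steps:
start: ε-closure({0}) = {0,1,2,4,5,6,8}
'c' @ 1: {7,8,9,10}
'c' @ 2: {7,8,9,10}
'a' @ 3: {7,8,9,10}
'd' @ 4: {7,8,9,10}
'b' @ 5: {}  — state set empty
end set {} — state 1 not in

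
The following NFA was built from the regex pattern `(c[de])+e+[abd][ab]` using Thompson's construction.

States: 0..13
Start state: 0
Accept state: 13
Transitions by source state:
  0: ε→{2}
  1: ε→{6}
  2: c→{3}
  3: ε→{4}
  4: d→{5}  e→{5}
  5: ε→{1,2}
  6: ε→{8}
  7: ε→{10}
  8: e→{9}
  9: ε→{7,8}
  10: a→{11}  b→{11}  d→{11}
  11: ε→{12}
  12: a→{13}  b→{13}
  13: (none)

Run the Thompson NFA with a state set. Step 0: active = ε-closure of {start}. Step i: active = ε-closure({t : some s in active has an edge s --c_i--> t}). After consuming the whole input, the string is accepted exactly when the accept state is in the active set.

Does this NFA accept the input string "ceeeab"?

S₀ = ε-closure({0}) = {0,2}
'c' @ 1: {3,4}
'e' @ 2: {1,2,5,6,8}
'e' @ 3: {7,8,9,10}
'e' @ 4: {7,8,9,10}
'a' @ 5: {11,12}
'b' @ 6: {13}  [accepting]
final: {13}; accept 13 in set

Answer: ACCEPT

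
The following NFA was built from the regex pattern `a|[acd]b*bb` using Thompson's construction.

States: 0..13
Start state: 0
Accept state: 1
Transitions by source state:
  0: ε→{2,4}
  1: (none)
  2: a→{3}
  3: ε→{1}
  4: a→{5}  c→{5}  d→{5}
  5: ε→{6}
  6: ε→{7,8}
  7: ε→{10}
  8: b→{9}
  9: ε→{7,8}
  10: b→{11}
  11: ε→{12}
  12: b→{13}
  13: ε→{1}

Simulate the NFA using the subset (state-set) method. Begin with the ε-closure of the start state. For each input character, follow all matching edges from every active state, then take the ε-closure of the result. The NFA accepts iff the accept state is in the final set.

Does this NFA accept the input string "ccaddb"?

Answer: REJECT

Derivation:
S₀ = ε-closure({0}) = {0,2,4}
'c' @ 1: {5,6,7,8,10}
'c' @ 2: {}  — no active states
rest 'addb' ignored (set empty)
final: {}; accept 1 not in set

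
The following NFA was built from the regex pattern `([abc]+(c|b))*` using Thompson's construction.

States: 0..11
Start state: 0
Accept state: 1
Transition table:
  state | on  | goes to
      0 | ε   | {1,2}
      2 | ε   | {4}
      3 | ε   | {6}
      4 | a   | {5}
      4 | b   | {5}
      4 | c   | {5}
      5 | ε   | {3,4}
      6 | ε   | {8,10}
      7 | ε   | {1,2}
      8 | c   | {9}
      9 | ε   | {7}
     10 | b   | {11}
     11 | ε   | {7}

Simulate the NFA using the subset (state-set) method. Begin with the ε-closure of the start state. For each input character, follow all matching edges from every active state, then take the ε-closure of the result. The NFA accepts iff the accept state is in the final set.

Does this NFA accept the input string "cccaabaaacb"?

initial (ε-close {0}): {0,1,2,4}
'c' @ 1: {3,4,5,6,8,10}
'c' @ 2: {1,2,3,4,5,6,7,8,9,10}  (accept∈set)
'c' @ 3: {1,2,3,4,5,6,7,8,9,10}  (accept∈set)
'a' @ 4: {3,4,5,6,8,10}
'a' @ 5: {3,4,5,6,8,10}
'b' @ 6: {1,2,3,4,5,6,7,8,10,11}  (accept∈set)
'a' @ 7: {3,4,5,6,8,10}
'a' @ 8: {3,4,5,6,8,10}
'a' @ 9: {3,4,5,6,8,10}
'c' @ 10: {1,2,3,4,5,6,7,8,9,10}  (accept∈set)
'b' @ 11: {1,2,3,4,5,6,7,8,10,11}  (accept∈set)
final: {1,2,3,4,5,6,7,8,10,11}; accept 1 in set

Answer: ACCEPT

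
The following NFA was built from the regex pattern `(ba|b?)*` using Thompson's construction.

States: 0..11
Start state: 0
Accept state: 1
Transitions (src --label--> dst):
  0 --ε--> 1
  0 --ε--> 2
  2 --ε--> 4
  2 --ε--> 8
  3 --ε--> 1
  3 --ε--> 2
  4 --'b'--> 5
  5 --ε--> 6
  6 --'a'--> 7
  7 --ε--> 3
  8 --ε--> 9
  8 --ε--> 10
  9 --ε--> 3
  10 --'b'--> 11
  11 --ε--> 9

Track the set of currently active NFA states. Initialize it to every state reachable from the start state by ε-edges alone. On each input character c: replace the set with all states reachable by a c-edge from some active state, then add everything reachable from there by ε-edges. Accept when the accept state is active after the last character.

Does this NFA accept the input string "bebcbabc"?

Answer: REJECT

Derivation:
S₀ = ε-closure({0}) = {0,1,2,3,4,8,9,10}
'b' @ 1: {1,2,3,4,5,6,8,9,10,11}  [accepting]
'e' @ 2: {}  — dead — no transitions
rest 'bcbabc' ignored (set empty)
end set {} — state 1 not in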